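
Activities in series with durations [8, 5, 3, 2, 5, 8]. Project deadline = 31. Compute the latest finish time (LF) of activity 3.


LF(activity 3) = deadline - sum of successor durations
Successors: activities 4 through 6 with durations [2, 5, 8]
Sum of successor durations = 15
LF = 31 - 15 = 16

16


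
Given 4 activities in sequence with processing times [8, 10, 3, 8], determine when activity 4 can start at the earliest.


Activity 4 starts after activities 1 through 3 complete.
Predecessor durations: [8, 10, 3]
ES = 8 + 10 + 3 = 21

21


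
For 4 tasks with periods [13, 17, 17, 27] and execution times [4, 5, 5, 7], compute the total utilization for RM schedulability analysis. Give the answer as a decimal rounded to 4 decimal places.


Compute individual utilizations (exact fractions):
  Task 1: C/T = 4/13 (approx. 0.3077)
  Task 2: C/T = 5/17 (approx. 0.2941)
  Task 3: C/T = 5/17 (approx. 0.2941)
  Task 4: C/T = 7/27 (approx. 0.2593)
Total utilization U = 4/13 + 5/17 + 5/17 + 7/27 = 6893/5967
Rounded to 4 decimal places: U = 1.1552
RM (Liu & Layland) bound for 4 tasks = 0.756828; compare with U = 6893/5967 (approx. 1.155187)
U > 1, so the task set is not schedulable (processor overloaded).

1.1552


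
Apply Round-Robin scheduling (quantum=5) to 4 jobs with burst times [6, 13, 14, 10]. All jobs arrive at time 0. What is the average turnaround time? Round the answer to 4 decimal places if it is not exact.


Time quantum = 5
Execution trace:
  J1 runs 5 units, time = 5
  J2 runs 5 units, time = 10
  J3 runs 5 units, time = 15
  J4 runs 5 units, time = 20
  J1 runs 1 units, time = 21
  J2 runs 5 units, time = 26
  J3 runs 5 units, time = 31
  J4 runs 5 units, time = 36
  J2 runs 3 units, time = 39
  J3 runs 4 units, time = 43
Finish times: [21, 39, 43, 36]
Average turnaround = 139/4 = 34.75

34.75


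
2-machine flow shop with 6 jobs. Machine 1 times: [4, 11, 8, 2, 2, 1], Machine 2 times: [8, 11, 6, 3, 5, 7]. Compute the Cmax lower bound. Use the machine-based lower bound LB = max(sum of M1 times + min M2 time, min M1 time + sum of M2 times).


LB1 = sum(M1 times) + min(M2 times) = 28 + 3 = 31
LB2 = min(M1 times) + sum(M2 times) = 1 + 40 = 41
Lower bound = max(LB1, LB2) = max(31, 41) = 41

41


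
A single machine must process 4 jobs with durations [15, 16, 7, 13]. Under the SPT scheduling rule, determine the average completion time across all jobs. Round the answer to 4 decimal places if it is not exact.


Sort jobs by processing time (SPT order): [7, 13, 15, 16]
Compute completion times sequentially:
  Job 1: processing = 7, completes at 7
  Job 2: processing = 13, completes at 20
  Job 3: processing = 15, completes at 35
  Job 4: processing = 16, completes at 51
Sum of completion times = 113
Average completion time = 113/4 = 28.25

28.25


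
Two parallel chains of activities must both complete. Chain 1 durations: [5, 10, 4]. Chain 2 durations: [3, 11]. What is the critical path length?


Path A total = 5 + 10 + 4 = 19
Path B total = 3 + 11 = 14
Critical path = longest path = max(19, 14) = 19

19


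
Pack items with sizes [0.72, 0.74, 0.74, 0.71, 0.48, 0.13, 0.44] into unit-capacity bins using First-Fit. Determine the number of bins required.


Place items sequentially using First-Fit:
  Item 0.72 -> new Bin 1
  Item 0.74 -> new Bin 2
  Item 0.74 -> new Bin 3
  Item 0.71 -> new Bin 4
  Item 0.48 -> new Bin 5
  Item 0.13 -> Bin 1 (now 0.85)
  Item 0.44 -> Bin 5 (now 0.92)
Total bins used = 5

5


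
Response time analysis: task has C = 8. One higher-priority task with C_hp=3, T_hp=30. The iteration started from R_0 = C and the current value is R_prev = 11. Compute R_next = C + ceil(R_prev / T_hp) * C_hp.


R_next = C + ceil(R_prev / T_hp) * C_hp
ceil(11 / 30) = ceil(0.3667) = 1
Interference = 1 * 3 = 3
R_next = 8 + 3 = 11
R_next = R_prev, so the iteration has converged (response time = 11).

11


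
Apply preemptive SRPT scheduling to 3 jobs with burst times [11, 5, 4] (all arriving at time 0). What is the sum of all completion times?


Since all jobs arrive at t=0, SRPT equals SPT ordering.
SPT order: [4, 5, 11]
Completion times:
  Job 1: p=4, C=4
  Job 2: p=5, C=9
  Job 3: p=11, C=20
Total completion time = 4 + 9 + 20 = 33

33


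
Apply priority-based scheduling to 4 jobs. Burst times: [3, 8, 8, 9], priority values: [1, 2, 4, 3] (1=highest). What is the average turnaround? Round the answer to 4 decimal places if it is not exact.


Sort by priority (ascending = highest first):
Order: [(1, 3), (2, 8), (3, 9), (4, 8)]
Completion times:
  Priority 1, burst=3, C=3
  Priority 2, burst=8, C=11
  Priority 3, burst=9, C=20
  Priority 4, burst=8, C=28
Average turnaround = 62/4 = 15.5

15.5


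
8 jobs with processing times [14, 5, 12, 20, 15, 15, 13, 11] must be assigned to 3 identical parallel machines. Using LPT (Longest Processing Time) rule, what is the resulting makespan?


Sort jobs in decreasing order (LPT): [20, 15, 15, 14, 13, 12, 11, 5]
Assign each job to the least loaded machine:
  Machine 1: jobs [20, 12], load = 32
  Machine 2: jobs [15, 14, 5], load = 34
  Machine 3: jobs [15, 13, 11], load = 39
Makespan = max load = 39

39


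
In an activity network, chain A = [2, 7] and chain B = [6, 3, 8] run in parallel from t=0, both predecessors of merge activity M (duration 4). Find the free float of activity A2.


ES(A2) = sum of predecessors on chain A = 2
EF(A2) = ES + duration = 2 + 7 = 9
Successor of A2 is M. ES(M) = max(sum(A), sum(B)) = max(9, 17) = 17
Free float = ES(successor) - EF(current) = 17 - 9 = 8

8


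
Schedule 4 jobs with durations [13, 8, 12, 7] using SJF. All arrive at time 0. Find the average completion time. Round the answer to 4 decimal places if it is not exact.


SJF order (ascending): [7, 8, 12, 13]
Completion times:
  Job 1: burst=7, C=7
  Job 2: burst=8, C=15
  Job 3: burst=12, C=27
  Job 4: burst=13, C=40
Average completion = 89/4 = 22.25

22.25


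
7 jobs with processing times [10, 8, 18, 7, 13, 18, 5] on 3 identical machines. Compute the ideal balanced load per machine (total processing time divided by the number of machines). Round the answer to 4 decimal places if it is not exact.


Total processing time = 10 + 8 + 18 + 7 + 13 + 18 + 5 = 79
Number of machines = 3
Ideal balanced load = 79 / 3 = 26.3333

26.3333


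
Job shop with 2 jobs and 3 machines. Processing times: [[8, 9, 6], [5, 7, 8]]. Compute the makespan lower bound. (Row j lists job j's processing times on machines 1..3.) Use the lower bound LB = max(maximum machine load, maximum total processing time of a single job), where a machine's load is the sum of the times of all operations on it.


Machine loads:
  Machine 1: 8 + 5 = 13
  Machine 2: 9 + 7 = 16
  Machine 3: 6 + 8 = 14
Max machine load = 16
Job totals:
  Job 1: 23
  Job 2: 20
Max job total = 23
Lower bound = max(16, 23) = 23

23


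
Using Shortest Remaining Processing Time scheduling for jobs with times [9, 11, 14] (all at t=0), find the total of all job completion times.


Since all jobs arrive at t=0, SRPT equals SPT ordering.
SPT order: [9, 11, 14]
Completion times:
  Job 1: p=9, C=9
  Job 2: p=11, C=20
  Job 3: p=14, C=34
Total completion time = 9 + 20 + 34 = 63

63


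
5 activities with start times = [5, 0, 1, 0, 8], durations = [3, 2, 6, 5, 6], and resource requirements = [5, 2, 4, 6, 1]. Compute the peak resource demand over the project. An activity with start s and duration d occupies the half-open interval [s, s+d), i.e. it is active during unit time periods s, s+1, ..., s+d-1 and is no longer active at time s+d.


Each activity i is active on [start_i, start_i + duration_i).
Compute total resource usage per time slot:
  t=0: active resources = [2, 6], total = 8
  t=1: active resources = [2, 4, 6], total = 12
  t=2: active resources = [4, 6], total = 10
  t=3: active resources = [4, 6], total = 10
  t=4: active resources = [4, 6], total = 10
  t=5: active resources = [5, 4], total = 9
  t=6: active resources = [5, 4], total = 9
  t=7: active resources = [5], total = 5
  t=8: active resources = [1], total = 1
  t=9: active resources = [1], total = 1
  t=10: active resources = [1], total = 1
  t=11: active resources = [1], total = 1
  t=12: active resources = [1], total = 1
  t=13: active resources = [1], total = 1
Peak resource demand = 12

12


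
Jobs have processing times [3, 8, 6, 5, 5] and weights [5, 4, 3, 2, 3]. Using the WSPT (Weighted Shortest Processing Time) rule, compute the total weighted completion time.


Compute p/w ratios and sort ascending (WSPT): [(3, 5), (5, 3), (8, 4), (6, 3), (5, 2)]
Compute weighted completion times:
  Job (p=3,w=5): C=3, w*C=5*3=15
  Job (p=5,w=3): C=8, w*C=3*8=24
  Job (p=8,w=4): C=16, w*C=4*16=64
  Job (p=6,w=3): C=22, w*C=3*22=66
  Job (p=5,w=2): C=27, w*C=2*27=54
Total weighted completion time = 223

223


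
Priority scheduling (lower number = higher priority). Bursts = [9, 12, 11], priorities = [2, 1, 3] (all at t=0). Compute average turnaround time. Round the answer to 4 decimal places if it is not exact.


Sort by priority (ascending = highest first):
Order: [(1, 12), (2, 9), (3, 11)]
Completion times:
  Priority 1, burst=12, C=12
  Priority 2, burst=9, C=21
  Priority 3, burst=11, C=32
Average turnaround = 65/3 = 21.6667

21.6667


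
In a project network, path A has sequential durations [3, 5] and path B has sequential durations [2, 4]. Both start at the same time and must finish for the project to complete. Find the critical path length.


Path A total = 3 + 5 = 8
Path B total = 2 + 4 = 6
Critical path = longest path = max(8, 6) = 8

8


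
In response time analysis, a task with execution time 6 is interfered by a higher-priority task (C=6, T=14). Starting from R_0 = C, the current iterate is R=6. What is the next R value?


R_next = C + ceil(R_prev / T_hp) * C_hp
ceil(6 / 14) = ceil(0.4286) = 1
Interference = 1 * 6 = 6
R_next = 6 + 6 = 12

12


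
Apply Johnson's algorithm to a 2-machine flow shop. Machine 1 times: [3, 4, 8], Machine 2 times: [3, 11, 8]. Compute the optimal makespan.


Apply Johnson's rule:
  Group 1 (a <= b): [(1, 3, 3), (2, 4, 11), (3, 8, 8)]
  Group 2 (a > b): []
Optimal job order: [1, 2, 3]
Schedule:
  Job 1: M1 done at 3, M2 done at 6
  Job 2: M1 done at 7, M2 done at 18
  Job 3: M1 done at 15, M2 done at 26
Makespan = 26

26


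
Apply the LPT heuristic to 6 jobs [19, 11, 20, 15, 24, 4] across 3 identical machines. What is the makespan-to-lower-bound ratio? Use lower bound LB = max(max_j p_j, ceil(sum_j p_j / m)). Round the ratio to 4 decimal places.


LPT order: [24, 20, 19, 15, 11, 4]
Machine loads after assignment: [28, 31, 34]
LPT makespan = 34
Lower bound = max(max_job, ceil(total/3)) = max(24, 31) = 31
Ratio = 34 / 31 = 1.0968

1.0968


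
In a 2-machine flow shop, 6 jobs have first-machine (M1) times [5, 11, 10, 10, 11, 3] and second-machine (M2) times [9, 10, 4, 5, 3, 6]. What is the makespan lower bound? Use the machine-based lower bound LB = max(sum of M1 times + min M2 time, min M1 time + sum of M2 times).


LB1 = sum(M1 times) + min(M2 times) = 50 + 3 = 53
LB2 = min(M1 times) + sum(M2 times) = 3 + 37 = 40
Lower bound = max(LB1, LB2) = max(53, 40) = 53

53


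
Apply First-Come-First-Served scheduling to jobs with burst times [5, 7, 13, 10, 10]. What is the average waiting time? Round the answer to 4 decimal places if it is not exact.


FCFS order (as given): [5, 7, 13, 10, 10]
Waiting times:
  Job 1: wait = 0
  Job 2: wait = 5
  Job 3: wait = 12
  Job 4: wait = 25
  Job 5: wait = 35
Sum of waiting times = 77
Average waiting time = 77/5 = 15.4

15.4


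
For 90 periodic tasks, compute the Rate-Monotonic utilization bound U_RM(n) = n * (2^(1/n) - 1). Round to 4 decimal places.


Compute 2^(1/90) = 1.0077313692
Subtract 1: 1.0077313692 - 1 = 0.0077313692
Multiply by n: 90 * 0.0077313692 = 0.6958232280
Round to 4 dp: 0.6958

0.6958


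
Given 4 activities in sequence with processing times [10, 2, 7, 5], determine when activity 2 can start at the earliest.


Activity 2 starts after activities 1 through 1 complete.
Predecessor durations: [10]
ES = 10 = 10

10


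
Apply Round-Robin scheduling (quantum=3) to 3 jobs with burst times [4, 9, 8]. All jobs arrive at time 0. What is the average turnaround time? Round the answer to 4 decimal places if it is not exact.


Time quantum = 3
Execution trace:
  J1 runs 3 units, time = 3
  J2 runs 3 units, time = 6
  J3 runs 3 units, time = 9
  J1 runs 1 units, time = 10
  J2 runs 3 units, time = 13
  J3 runs 3 units, time = 16
  J2 runs 3 units, time = 19
  J3 runs 2 units, time = 21
Finish times: [10, 19, 21]
Average turnaround = 50/3 = 16.6667

16.6667


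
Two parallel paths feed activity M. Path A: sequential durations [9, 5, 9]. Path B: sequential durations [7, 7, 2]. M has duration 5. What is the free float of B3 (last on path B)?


ES(B3) = sum of predecessors on chain B = 14
EF(B3) = ES + duration = 14 + 2 = 16
Successor of B3 is M. ES(M) = max(sum(A), sum(B)) = max(23, 16) = 23
Free float = ES(successor) - EF(current) = 23 - 16 = 7

7


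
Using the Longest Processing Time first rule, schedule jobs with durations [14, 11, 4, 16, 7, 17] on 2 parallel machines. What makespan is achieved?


Sort jobs in decreasing order (LPT): [17, 16, 14, 11, 7, 4]
Assign each job to the least loaded machine:
  Machine 1: jobs [17, 11, 7], load = 35
  Machine 2: jobs [16, 14, 4], load = 34
Makespan = max load = 35

35


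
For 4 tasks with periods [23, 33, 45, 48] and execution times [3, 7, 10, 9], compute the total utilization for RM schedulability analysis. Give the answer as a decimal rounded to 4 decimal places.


Compute individual utilizations (exact fractions):
  Task 1: C/T = 3/23 (approx. 0.1304)
  Task 2: C/T = 7/33 (approx. 0.2121)
  Task 3: C/T = 10/45 = 2/9 (approx. 0.2222)
  Task 4: C/T = 9/48 = 3/16 (approx. 0.1875)
Total utilization U = 3/23 + 7/33 + 2/9 + 3/16 = 27407/36432
Rounded to 4 decimal places: U = 0.7523
RM (Liu & Layland) bound for 4 tasks = 0.756828; compare with U = 27407/36432 (approx. 0.752278)
U <= bound, so schedulable by RM sufficient condition.

0.7523


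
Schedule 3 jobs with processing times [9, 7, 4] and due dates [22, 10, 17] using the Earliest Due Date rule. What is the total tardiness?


Sort by due date (EDD order): [(7, 10), (4, 17), (9, 22)]
Compute completion times and tardiness:
  Job 1: p=7, d=10, C=7, tardiness=max(0,7-10)=0
  Job 2: p=4, d=17, C=11, tardiness=max(0,11-17)=0
  Job 3: p=9, d=22, C=20, tardiness=max(0,20-22)=0
Total tardiness = 0

0


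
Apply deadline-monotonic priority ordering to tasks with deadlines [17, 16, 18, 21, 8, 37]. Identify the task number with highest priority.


Sort tasks by relative deadline (ascending):
  Task 5: deadline = 8
  Task 2: deadline = 16
  Task 1: deadline = 17
  Task 3: deadline = 18
  Task 4: deadline = 21
  Task 6: deadline = 37
Priority order (highest first): [5, 2, 1, 3, 4, 6]
Highest priority task = 5

5


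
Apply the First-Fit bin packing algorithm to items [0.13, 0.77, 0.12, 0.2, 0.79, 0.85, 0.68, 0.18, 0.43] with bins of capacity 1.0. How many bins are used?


Place items sequentially using First-Fit:
  Item 0.13 -> new Bin 1
  Item 0.77 -> Bin 1 (now 0.9)
  Item 0.12 -> new Bin 2
  Item 0.2 -> Bin 2 (now 0.32)
  Item 0.79 -> new Bin 3
  Item 0.85 -> new Bin 4
  Item 0.68 -> Bin 2 (now 1.0)
  Item 0.18 -> Bin 3 (now 0.97)
  Item 0.43 -> new Bin 5
Total bins used = 5

5


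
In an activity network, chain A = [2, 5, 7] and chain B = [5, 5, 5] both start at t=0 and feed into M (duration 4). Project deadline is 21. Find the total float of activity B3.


Forward pass: ES(B3) = sum of predecessors on chain B = 10
EF = ES + duration = 10 + 5 = 15
Backward pass: LF(M) = deadline = 21; LS(M) = 21 - 4 = 17
LF(B3) = LS(M) - sum(successors on chain B) = 17 - 0 = 17
LS = LF - duration = 17 - 5 = 12
Total float = LS - ES = 12 - 10 = 2

2


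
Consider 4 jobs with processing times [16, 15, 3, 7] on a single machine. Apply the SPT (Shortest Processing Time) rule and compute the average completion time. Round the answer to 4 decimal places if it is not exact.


Sort jobs by processing time (SPT order): [3, 7, 15, 16]
Compute completion times sequentially:
  Job 1: processing = 3, completes at 3
  Job 2: processing = 7, completes at 10
  Job 3: processing = 15, completes at 25
  Job 4: processing = 16, completes at 41
Sum of completion times = 79
Average completion time = 79/4 = 19.75

19.75


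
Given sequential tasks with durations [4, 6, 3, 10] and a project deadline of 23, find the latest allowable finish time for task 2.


LF(activity 2) = deadline - sum of successor durations
Successors: activities 3 through 4 with durations [3, 10]
Sum of successor durations = 13
LF = 23 - 13 = 10

10


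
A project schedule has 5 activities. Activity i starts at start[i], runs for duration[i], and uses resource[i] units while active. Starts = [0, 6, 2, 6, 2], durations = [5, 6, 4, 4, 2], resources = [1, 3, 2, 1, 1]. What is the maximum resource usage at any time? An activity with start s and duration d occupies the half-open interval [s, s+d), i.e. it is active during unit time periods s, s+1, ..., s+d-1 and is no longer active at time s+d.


Each activity i is active on [start_i, start_i + duration_i).
Compute total resource usage per time slot:
  t=0: active resources = [1], total = 1
  t=1: active resources = [1], total = 1
  t=2: active resources = [1, 2, 1], total = 4
  t=3: active resources = [1, 2, 1], total = 4
  t=4: active resources = [1, 2], total = 3
  t=5: active resources = [2], total = 2
  t=6: active resources = [3, 1], total = 4
  t=7: active resources = [3, 1], total = 4
  t=8: active resources = [3, 1], total = 4
  t=9: active resources = [3, 1], total = 4
  t=10: active resources = [3], total = 3
  t=11: active resources = [3], total = 3
Peak resource demand = 4

4


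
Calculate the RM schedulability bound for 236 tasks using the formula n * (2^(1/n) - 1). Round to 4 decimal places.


Compute 2^(1/236) = 1.0029413817
Subtract 1: 1.0029413817 - 1 = 0.0029413817
Multiply by n: 236 * 0.0029413817 = 0.6941660812
Round to 4 dp: 0.6942

0.6942


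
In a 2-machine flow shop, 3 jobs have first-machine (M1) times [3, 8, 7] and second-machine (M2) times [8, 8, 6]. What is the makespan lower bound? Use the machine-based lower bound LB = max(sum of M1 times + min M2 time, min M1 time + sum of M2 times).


LB1 = sum(M1 times) + min(M2 times) = 18 + 6 = 24
LB2 = min(M1 times) + sum(M2 times) = 3 + 22 = 25
Lower bound = max(LB1, LB2) = max(24, 25) = 25

25


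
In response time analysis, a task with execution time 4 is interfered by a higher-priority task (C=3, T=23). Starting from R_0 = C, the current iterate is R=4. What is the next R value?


R_next = C + ceil(R_prev / T_hp) * C_hp
ceil(4 / 23) = ceil(0.1739) = 1
Interference = 1 * 3 = 3
R_next = 4 + 3 = 7

7


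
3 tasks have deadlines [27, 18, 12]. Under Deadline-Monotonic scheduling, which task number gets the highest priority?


Sort tasks by relative deadline (ascending):
  Task 3: deadline = 12
  Task 2: deadline = 18
  Task 1: deadline = 27
Priority order (highest first): [3, 2, 1]
Highest priority task = 3

3


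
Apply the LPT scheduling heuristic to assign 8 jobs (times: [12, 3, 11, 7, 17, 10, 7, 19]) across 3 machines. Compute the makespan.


Sort jobs in decreasing order (LPT): [19, 17, 12, 11, 10, 7, 7, 3]
Assign each job to the least loaded machine:
  Machine 1: jobs [19, 7, 3], load = 29
  Machine 2: jobs [17, 10], load = 27
  Machine 3: jobs [12, 11, 7], load = 30
Makespan = max load = 30

30


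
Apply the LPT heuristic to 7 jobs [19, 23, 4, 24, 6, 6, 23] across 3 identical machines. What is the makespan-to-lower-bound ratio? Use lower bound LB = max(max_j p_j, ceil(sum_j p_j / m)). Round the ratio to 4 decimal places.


LPT order: [24, 23, 23, 19, 6, 6, 4]
Machine loads after assignment: [30, 42, 33]
LPT makespan = 42
Lower bound = max(max_job, ceil(total/3)) = max(24, 35) = 35
Ratio = 42 / 35 = 1.2

1.2


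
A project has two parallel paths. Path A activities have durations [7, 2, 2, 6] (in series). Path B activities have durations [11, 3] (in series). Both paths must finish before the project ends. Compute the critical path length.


Path A total = 7 + 2 + 2 + 6 = 17
Path B total = 11 + 3 = 14
Critical path = longest path = max(17, 14) = 17

17


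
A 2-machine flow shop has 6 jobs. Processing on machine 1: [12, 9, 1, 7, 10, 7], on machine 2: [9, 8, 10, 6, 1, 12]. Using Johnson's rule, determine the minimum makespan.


Apply Johnson's rule:
  Group 1 (a <= b): [(3, 1, 10), (6, 7, 12)]
  Group 2 (a > b): [(1, 12, 9), (2, 9, 8), (4, 7, 6), (5, 10, 1)]
Optimal job order: [3, 6, 1, 2, 4, 5]
Schedule:
  Job 3: M1 done at 1, M2 done at 11
  Job 6: M1 done at 8, M2 done at 23
  Job 1: M1 done at 20, M2 done at 32
  Job 2: M1 done at 29, M2 done at 40
  Job 4: M1 done at 36, M2 done at 46
  Job 5: M1 done at 46, M2 done at 47
Makespan = 47

47


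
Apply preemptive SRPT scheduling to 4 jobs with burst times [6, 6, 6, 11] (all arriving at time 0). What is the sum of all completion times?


Since all jobs arrive at t=0, SRPT equals SPT ordering.
SPT order: [6, 6, 6, 11]
Completion times:
  Job 1: p=6, C=6
  Job 2: p=6, C=12
  Job 3: p=6, C=18
  Job 4: p=11, C=29
Total completion time = 6 + 12 + 18 + 29 = 65

65


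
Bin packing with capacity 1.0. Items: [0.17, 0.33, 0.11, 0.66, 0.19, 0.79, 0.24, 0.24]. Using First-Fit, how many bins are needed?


Place items sequentially using First-Fit:
  Item 0.17 -> new Bin 1
  Item 0.33 -> Bin 1 (now 0.5)
  Item 0.11 -> Bin 1 (now 0.61)
  Item 0.66 -> new Bin 2
  Item 0.19 -> Bin 1 (now 0.8)
  Item 0.79 -> new Bin 3
  Item 0.24 -> Bin 2 (now 0.9)
  Item 0.24 -> new Bin 4
Total bins used = 4

4


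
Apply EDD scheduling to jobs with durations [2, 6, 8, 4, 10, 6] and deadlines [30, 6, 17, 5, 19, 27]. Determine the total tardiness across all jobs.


Sort by due date (EDD order): [(4, 5), (6, 6), (8, 17), (10, 19), (6, 27), (2, 30)]
Compute completion times and tardiness:
  Job 1: p=4, d=5, C=4, tardiness=max(0,4-5)=0
  Job 2: p=6, d=6, C=10, tardiness=max(0,10-6)=4
  Job 3: p=8, d=17, C=18, tardiness=max(0,18-17)=1
  Job 4: p=10, d=19, C=28, tardiness=max(0,28-19)=9
  Job 5: p=6, d=27, C=34, tardiness=max(0,34-27)=7
  Job 6: p=2, d=30, C=36, tardiness=max(0,36-30)=6
Total tardiness = 27

27


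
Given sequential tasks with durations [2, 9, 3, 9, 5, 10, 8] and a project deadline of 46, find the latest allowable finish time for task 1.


LF(activity 1) = deadline - sum of successor durations
Successors: activities 2 through 7 with durations [9, 3, 9, 5, 10, 8]
Sum of successor durations = 44
LF = 46 - 44 = 2

2


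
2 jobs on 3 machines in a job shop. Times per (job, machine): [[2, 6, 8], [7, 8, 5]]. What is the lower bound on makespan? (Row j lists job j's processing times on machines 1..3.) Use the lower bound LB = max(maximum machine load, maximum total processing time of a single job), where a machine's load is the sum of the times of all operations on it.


Machine loads:
  Machine 1: 2 + 7 = 9
  Machine 2: 6 + 8 = 14
  Machine 3: 8 + 5 = 13
Max machine load = 14
Job totals:
  Job 1: 16
  Job 2: 20
Max job total = 20
Lower bound = max(14, 20) = 20

20


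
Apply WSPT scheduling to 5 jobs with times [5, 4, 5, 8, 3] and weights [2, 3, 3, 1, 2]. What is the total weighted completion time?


Compute p/w ratios and sort ascending (WSPT): [(4, 3), (3, 2), (5, 3), (5, 2), (8, 1)]
Compute weighted completion times:
  Job (p=4,w=3): C=4, w*C=3*4=12
  Job (p=3,w=2): C=7, w*C=2*7=14
  Job (p=5,w=3): C=12, w*C=3*12=36
  Job (p=5,w=2): C=17, w*C=2*17=34
  Job (p=8,w=1): C=25, w*C=1*25=25
Total weighted completion time = 121

121


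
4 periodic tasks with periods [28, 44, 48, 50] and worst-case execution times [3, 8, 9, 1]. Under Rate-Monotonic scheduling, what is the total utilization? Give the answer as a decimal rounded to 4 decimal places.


Compute individual utilizations (exact fractions):
  Task 1: C/T = 3/28 (approx. 0.1071)
  Task 2: C/T = 8/44 = 2/11 (approx. 0.1818)
  Task 3: C/T = 9/48 = 3/16 (approx. 0.1875)
  Task 4: C/T = 1/50 (approx. 0.02)
Total utilization U = 3/28 + 2/11 + 3/16 + 1/50 = 15291/30800
Rounded to 4 decimal places: U = 0.4965
RM (Liu & Layland) bound for 4 tasks = 0.756828; compare with U = 15291/30800 (approx. 0.496461)
U <= bound, so schedulable by RM sufficient condition.

0.4965


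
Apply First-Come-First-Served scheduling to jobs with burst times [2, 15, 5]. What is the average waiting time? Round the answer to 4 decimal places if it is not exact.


FCFS order (as given): [2, 15, 5]
Waiting times:
  Job 1: wait = 0
  Job 2: wait = 2
  Job 3: wait = 17
Sum of waiting times = 19
Average waiting time = 19/3 = 6.3333

6.3333


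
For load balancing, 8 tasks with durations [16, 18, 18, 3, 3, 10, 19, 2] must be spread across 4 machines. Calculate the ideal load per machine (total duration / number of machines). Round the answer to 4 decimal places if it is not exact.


Total processing time = 16 + 18 + 18 + 3 + 3 + 10 + 19 + 2 = 89
Number of machines = 4
Ideal balanced load = 89 / 4 = 22.25

22.25


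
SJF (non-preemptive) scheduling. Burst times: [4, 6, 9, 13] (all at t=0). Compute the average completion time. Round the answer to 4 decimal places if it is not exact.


SJF order (ascending): [4, 6, 9, 13]
Completion times:
  Job 1: burst=4, C=4
  Job 2: burst=6, C=10
  Job 3: burst=9, C=19
  Job 4: burst=13, C=32
Average completion = 65/4 = 16.25

16.25


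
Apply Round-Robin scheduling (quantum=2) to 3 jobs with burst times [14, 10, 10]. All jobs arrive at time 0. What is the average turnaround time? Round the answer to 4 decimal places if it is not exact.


Time quantum = 2
Execution trace:
  J1 runs 2 units, time = 2
  J2 runs 2 units, time = 4
  J3 runs 2 units, time = 6
  J1 runs 2 units, time = 8
  J2 runs 2 units, time = 10
  J3 runs 2 units, time = 12
  J1 runs 2 units, time = 14
  J2 runs 2 units, time = 16
  J3 runs 2 units, time = 18
  J1 runs 2 units, time = 20
  J2 runs 2 units, time = 22
  J3 runs 2 units, time = 24
  J1 runs 2 units, time = 26
  J2 runs 2 units, time = 28
  J3 runs 2 units, time = 30
  J1 runs 2 units, time = 32
  J1 runs 2 units, time = 34
Finish times: [34, 28, 30]
Average turnaround = 92/3 = 30.6667

30.6667


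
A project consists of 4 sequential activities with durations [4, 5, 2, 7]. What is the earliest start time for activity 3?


Activity 3 starts after activities 1 through 2 complete.
Predecessor durations: [4, 5]
ES = 4 + 5 = 9

9


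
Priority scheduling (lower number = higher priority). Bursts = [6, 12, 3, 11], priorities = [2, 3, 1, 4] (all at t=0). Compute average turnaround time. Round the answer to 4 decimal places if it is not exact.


Sort by priority (ascending = highest first):
Order: [(1, 3), (2, 6), (3, 12), (4, 11)]
Completion times:
  Priority 1, burst=3, C=3
  Priority 2, burst=6, C=9
  Priority 3, burst=12, C=21
  Priority 4, burst=11, C=32
Average turnaround = 65/4 = 16.25

16.25


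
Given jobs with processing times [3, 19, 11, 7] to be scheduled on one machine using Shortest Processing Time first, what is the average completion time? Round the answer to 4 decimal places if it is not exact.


Sort jobs by processing time (SPT order): [3, 7, 11, 19]
Compute completion times sequentially:
  Job 1: processing = 3, completes at 3
  Job 2: processing = 7, completes at 10
  Job 3: processing = 11, completes at 21
  Job 4: processing = 19, completes at 40
Sum of completion times = 74
Average completion time = 74/4 = 18.5

18.5


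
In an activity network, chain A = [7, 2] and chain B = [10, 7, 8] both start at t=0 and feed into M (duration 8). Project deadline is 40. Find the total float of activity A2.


Forward pass: ES(A2) = sum of predecessors on chain A = 7
EF = ES + duration = 7 + 2 = 9
Backward pass: LF(M) = deadline = 40; LS(M) = 40 - 8 = 32
LF(A2) = LS(M) - sum(successors on chain A) = 32 - 0 = 32
LS = LF - duration = 32 - 2 = 30
Total float = LS - ES = 30 - 7 = 23

23


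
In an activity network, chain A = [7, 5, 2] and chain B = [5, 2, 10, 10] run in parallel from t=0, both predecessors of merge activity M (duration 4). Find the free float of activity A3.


ES(A3) = sum of predecessors on chain A = 12
EF(A3) = ES + duration = 12 + 2 = 14
Successor of A3 is M. ES(M) = max(sum(A), sum(B)) = max(14, 27) = 27
Free float = ES(successor) - EF(current) = 27 - 14 = 13

13


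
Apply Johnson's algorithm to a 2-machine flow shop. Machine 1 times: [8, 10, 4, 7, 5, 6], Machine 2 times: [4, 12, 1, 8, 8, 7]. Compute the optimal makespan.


Apply Johnson's rule:
  Group 1 (a <= b): [(5, 5, 8), (6, 6, 7), (4, 7, 8), (2, 10, 12)]
  Group 2 (a > b): [(1, 8, 4), (3, 4, 1)]
Optimal job order: [5, 6, 4, 2, 1, 3]
Schedule:
  Job 5: M1 done at 5, M2 done at 13
  Job 6: M1 done at 11, M2 done at 20
  Job 4: M1 done at 18, M2 done at 28
  Job 2: M1 done at 28, M2 done at 40
  Job 1: M1 done at 36, M2 done at 44
  Job 3: M1 done at 40, M2 done at 45
Makespan = 45

45


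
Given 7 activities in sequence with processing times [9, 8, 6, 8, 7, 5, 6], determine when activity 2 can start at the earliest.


Activity 2 starts after activities 1 through 1 complete.
Predecessor durations: [9]
ES = 9 = 9

9


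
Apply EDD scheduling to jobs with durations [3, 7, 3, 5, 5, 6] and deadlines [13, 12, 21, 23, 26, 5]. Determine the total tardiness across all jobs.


Sort by due date (EDD order): [(6, 5), (7, 12), (3, 13), (3, 21), (5, 23), (5, 26)]
Compute completion times and tardiness:
  Job 1: p=6, d=5, C=6, tardiness=max(0,6-5)=1
  Job 2: p=7, d=12, C=13, tardiness=max(0,13-12)=1
  Job 3: p=3, d=13, C=16, tardiness=max(0,16-13)=3
  Job 4: p=3, d=21, C=19, tardiness=max(0,19-21)=0
  Job 5: p=5, d=23, C=24, tardiness=max(0,24-23)=1
  Job 6: p=5, d=26, C=29, tardiness=max(0,29-26)=3
Total tardiness = 9

9


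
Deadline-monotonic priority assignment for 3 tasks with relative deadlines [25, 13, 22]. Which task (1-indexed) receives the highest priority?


Sort tasks by relative deadline (ascending):
  Task 2: deadline = 13
  Task 3: deadline = 22
  Task 1: deadline = 25
Priority order (highest first): [2, 3, 1]
Highest priority task = 2

2


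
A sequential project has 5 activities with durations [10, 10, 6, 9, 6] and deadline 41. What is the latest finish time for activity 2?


LF(activity 2) = deadline - sum of successor durations
Successors: activities 3 through 5 with durations [6, 9, 6]
Sum of successor durations = 21
LF = 41 - 21 = 20

20


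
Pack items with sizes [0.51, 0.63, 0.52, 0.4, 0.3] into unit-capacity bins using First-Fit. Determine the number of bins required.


Place items sequentially using First-Fit:
  Item 0.51 -> new Bin 1
  Item 0.63 -> new Bin 2
  Item 0.52 -> new Bin 3
  Item 0.4 -> Bin 1 (now 0.91)
  Item 0.3 -> Bin 2 (now 0.93)
Total bins used = 3

3


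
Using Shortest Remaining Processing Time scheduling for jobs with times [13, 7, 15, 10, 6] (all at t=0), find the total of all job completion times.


Since all jobs arrive at t=0, SRPT equals SPT ordering.
SPT order: [6, 7, 10, 13, 15]
Completion times:
  Job 1: p=6, C=6
  Job 2: p=7, C=13
  Job 3: p=10, C=23
  Job 4: p=13, C=36
  Job 5: p=15, C=51
Total completion time = 6 + 13 + 23 + 36 + 51 = 129

129


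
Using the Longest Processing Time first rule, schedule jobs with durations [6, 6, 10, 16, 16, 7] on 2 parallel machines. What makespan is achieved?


Sort jobs in decreasing order (LPT): [16, 16, 10, 7, 6, 6]
Assign each job to the least loaded machine:
  Machine 1: jobs [16, 10, 6], load = 32
  Machine 2: jobs [16, 7, 6], load = 29
Makespan = max load = 32

32


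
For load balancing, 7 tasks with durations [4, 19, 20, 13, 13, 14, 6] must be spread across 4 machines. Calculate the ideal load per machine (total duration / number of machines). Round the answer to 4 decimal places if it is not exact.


Total processing time = 4 + 19 + 20 + 13 + 13 + 14 + 6 = 89
Number of machines = 4
Ideal balanced load = 89 / 4 = 22.25

22.25


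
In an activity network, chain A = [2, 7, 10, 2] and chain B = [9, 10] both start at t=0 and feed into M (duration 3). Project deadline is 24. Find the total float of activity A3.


Forward pass: ES(A3) = sum of predecessors on chain A = 9
EF = ES + duration = 9 + 10 = 19
Backward pass: LF(M) = deadline = 24; LS(M) = 24 - 3 = 21
LF(A3) = LS(M) - sum(successors on chain A) = 21 - 2 = 19
LS = LF - duration = 19 - 10 = 9
Total float = LS - ES = 9 - 9 = 0

0


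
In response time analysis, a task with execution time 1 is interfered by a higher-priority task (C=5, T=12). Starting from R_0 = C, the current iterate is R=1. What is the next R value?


R_next = C + ceil(R_prev / T_hp) * C_hp
ceil(1 / 12) = ceil(0.0833) = 1
Interference = 1 * 5 = 5
R_next = 1 + 5 = 6

6


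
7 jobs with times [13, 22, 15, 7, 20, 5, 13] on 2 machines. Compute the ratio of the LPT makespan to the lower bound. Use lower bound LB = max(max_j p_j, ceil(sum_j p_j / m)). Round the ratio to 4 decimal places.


LPT order: [22, 20, 15, 13, 13, 7, 5]
Machine loads after assignment: [48, 47]
LPT makespan = 48
Lower bound = max(max_job, ceil(total/2)) = max(22, 48) = 48
Ratio = 48 / 48 = 1.0

1.0


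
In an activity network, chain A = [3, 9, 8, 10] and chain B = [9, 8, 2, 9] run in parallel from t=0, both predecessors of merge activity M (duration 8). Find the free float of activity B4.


ES(B4) = sum of predecessors on chain B = 19
EF(B4) = ES + duration = 19 + 9 = 28
Successor of B4 is M. ES(M) = max(sum(A), sum(B)) = max(30, 28) = 30
Free float = ES(successor) - EF(current) = 30 - 28 = 2

2


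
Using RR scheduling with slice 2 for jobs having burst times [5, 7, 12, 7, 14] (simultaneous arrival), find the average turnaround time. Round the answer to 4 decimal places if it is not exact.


Time quantum = 2
Execution trace:
  J1 runs 2 units, time = 2
  J2 runs 2 units, time = 4
  J3 runs 2 units, time = 6
  J4 runs 2 units, time = 8
  J5 runs 2 units, time = 10
  J1 runs 2 units, time = 12
  J2 runs 2 units, time = 14
  J3 runs 2 units, time = 16
  J4 runs 2 units, time = 18
  J5 runs 2 units, time = 20
  J1 runs 1 units, time = 21
  J2 runs 2 units, time = 23
  J3 runs 2 units, time = 25
  J4 runs 2 units, time = 27
  J5 runs 2 units, time = 29
  J2 runs 1 units, time = 30
  J3 runs 2 units, time = 32
  J4 runs 1 units, time = 33
  J5 runs 2 units, time = 35
  J3 runs 2 units, time = 37
  J5 runs 2 units, time = 39
  J3 runs 2 units, time = 41
  J5 runs 2 units, time = 43
  J5 runs 2 units, time = 45
Finish times: [21, 30, 41, 33, 45]
Average turnaround = 170/5 = 34.0

34.0


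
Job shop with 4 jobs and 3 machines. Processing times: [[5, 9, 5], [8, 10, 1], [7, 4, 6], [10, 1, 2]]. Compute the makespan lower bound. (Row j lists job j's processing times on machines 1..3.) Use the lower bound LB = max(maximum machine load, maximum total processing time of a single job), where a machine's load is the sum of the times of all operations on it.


Machine loads:
  Machine 1: 5 + 8 + 7 + 10 = 30
  Machine 2: 9 + 10 + 4 + 1 = 24
  Machine 3: 5 + 1 + 6 + 2 = 14
Max machine load = 30
Job totals:
  Job 1: 19
  Job 2: 19
  Job 3: 17
  Job 4: 13
Max job total = 19
Lower bound = max(30, 19) = 30

30


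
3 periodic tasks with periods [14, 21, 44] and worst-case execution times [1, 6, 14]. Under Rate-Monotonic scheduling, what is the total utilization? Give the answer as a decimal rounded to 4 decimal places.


Compute individual utilizations (exact fractions):
  Task 1: C/T = 1/14 (approx. 0.0714)
  Task 2: C/T = 6/21 = 2/7 (approx. 0.2857)
  Task 3: C/T = 14/44 = 7/22 (approx. 0.3182)
Total utilization U = 1/14 + 2/7 + 7/22 = 52/77
Rounded to 4 decimal places: U = 0.6753
RM (Liu & Layland) bound for 3 tasks = 0.779763; compare with U = 52/77 (approx. 0.675325)
U <= bound, so schedulable by RM sufficient condition.

0.6753


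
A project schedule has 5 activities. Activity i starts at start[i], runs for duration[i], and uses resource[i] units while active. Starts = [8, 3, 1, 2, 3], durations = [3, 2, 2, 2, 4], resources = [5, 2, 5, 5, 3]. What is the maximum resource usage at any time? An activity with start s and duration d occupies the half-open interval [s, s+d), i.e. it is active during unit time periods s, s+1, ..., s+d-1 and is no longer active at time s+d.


Each activity i is active on [start_i, start_i + duration_i).
Compute total resource usage per time slot:
  t=0: active resources = [], total = 0
  t=1: active resources = [5], total = 5
  t=2: active resources = [5, 5], total = 10
  t=3: active resources = [2, 5, 3], total = 10
  t=4: active resources = [2, 3], total = 5
  t=5: active resources = [3], total = 3
  t=6: active resources = [3], total = 3
  t=7: active resources = [], total = 0
  t=8: active resources = [5], total = 5
  t=9: active resources = [5], total = 5
  t=10: active resources = [5], total = 5
Peak resource demand = 10

10


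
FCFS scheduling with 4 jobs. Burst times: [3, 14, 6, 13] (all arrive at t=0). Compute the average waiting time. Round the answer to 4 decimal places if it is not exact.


FCFS order (as given): [3, 14, 6, 13]
Waiting times:
  Job 1: wait = 0
  Job 2: wait = 3
  Job 3: wait = 17
  Job 4: wait = 23
Sum of waiting times = 43
Average waiting time = 43/4 = 10.75

10.75


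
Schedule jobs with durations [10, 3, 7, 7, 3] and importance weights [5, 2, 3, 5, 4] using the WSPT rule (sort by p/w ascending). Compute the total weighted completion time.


Compute p/w ratios and sort ascending (WSPT): [(3, 4), (7, 5), (3, 2), (10, 5), (7, 3)]
Compute weighted completion times:
  Job (p=3,w=4): C=3, w*C=4*3=12
  Job (p=7,w=5): C=10, w*C=5*10=50
  Job (p=3,w=2): C=13, w*C=2*13=26
  Job (p=10,w=5): C=23, w*C=5*23=115
  Job (p=7,w=3): C=30, w*C=3*30=90
Total weighted completion time = 293

293


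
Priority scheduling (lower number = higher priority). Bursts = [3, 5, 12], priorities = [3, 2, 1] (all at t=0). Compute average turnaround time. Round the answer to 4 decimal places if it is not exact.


Sort by priority (ascending = highest first):
Order: [(1, 12), (2, 5), (3, 3)]
Completion times:
  Priority 1, burst=12, C=12
  Priority 2, burst=5, C=17
  Priority 3, burst=3, C=20
Average turnaround = 49/3 = 16.3333

16.3333


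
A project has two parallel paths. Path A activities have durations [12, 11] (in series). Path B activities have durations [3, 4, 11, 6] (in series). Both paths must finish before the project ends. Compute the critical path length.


Path A total = 12 + 11 = 23
Path B total = 3 + 4 + 11 + 6 = 24
Critical path = longest path = max(23, 24) = 24

24


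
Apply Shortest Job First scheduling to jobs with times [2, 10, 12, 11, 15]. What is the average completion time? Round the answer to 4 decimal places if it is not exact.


SJF order (ascending): [2, 10, 11, 12, 15]
Completion times:
  Job 1: burst=2, C=2
  Job 2: burst=10, C=12
  Job 3: burst=11, C=23
  Job 4: burst=12, C=35
  Job 5: burst=15, C=50
Average completion = 122/5 = 24.4

24.4


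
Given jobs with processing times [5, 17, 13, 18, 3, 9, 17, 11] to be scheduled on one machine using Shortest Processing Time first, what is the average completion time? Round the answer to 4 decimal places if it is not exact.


Sort jobs by processing time (SPT order): [3, 5, 9, 11, 13, 17, 17, 18]
Compute completion times sequentially:
  Job 1: processing = 3, completes at 3
  Job 2: processing = 5, completes at 8
  Job 3: processing = 9, completes at 17
  Job 4: processing = 11, completes at 28
  Job 5: processing = 13, completes at 41
  Job 6: processing = 17, completes at 58
  Job 7: processing = 17, completes at 75
  Job 8: processing = 18, completes at 93
Sum of completion times = 323
Average completion time = 323/8 = 40.375

40.375


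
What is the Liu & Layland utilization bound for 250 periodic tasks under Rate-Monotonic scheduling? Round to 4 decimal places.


Compute 2^(1/250) = 1.0027764359
Subtract 1: 1.0027764359 - 1 = 0.0027764359
Multiply by n: 250 * 0.0027764359 = 0.6941089750
Round to 4 dp: 0.6941

0.6941
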